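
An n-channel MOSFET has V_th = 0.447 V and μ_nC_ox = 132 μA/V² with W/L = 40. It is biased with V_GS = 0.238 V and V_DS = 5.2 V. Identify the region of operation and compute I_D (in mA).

V_GS = 0.238 V < V_th = 0.447 V, so the transistor is in cutoff.

Cutoff; I_D = 0 mA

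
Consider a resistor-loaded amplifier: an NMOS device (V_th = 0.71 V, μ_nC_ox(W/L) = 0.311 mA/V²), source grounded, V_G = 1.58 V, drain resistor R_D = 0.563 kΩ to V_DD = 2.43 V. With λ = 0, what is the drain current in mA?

I_D = 0.118 mA

V_GS = V_G = 1.58 V, so V_ov = 1.58 − 0.71 = 0.87 V.
Assume saturation: I_D = ½ k_n V_ov² = 0.5 × 0.311 × 0.87² = 0.118 mA, giving V_DS = V_DD − I_D R_D = 2.43 − 0.118 × 0.563 = 2.36 V.
V_DS = 2.36 V ≥ V_ov = 0.87 V, confirming saturation.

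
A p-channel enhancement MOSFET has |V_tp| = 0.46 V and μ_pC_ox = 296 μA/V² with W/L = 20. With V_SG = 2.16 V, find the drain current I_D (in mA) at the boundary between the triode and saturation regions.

At the boundary V_SD = V_ov = V_SG − |V_tp| = 2.16 − 0.46 = 1.7 V.
k_p = μ_pC_ox · (W/L) = 5.92 mA/V².
I_D = ½ k_p V_ov² = 0.5 × 5.92 × 1.7² = 8.55 mA.

I_D = 8.55 mA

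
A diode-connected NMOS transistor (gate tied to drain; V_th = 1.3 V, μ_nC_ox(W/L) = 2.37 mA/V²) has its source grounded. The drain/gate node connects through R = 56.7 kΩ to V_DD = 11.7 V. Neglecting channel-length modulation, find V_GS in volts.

V_GS = 1.69 V

With gate tied to drain, V_GS = V_DS ≥ V_GS − V_th, so the device is in saturation.
KCL at the drain: ½ k_n (V_GS − V_th)² = (V_DD − V_GS)/R.
Let x = V_GS − 1.3. Then 67.2 x² + x − 10.4 = 0, giving x = 0.386 V (positive root), so V_GS = 1.69 V.
I_D = (V_DD − V_GS)/R = (11.7 − 1.69) / 56.7 = 0.177 mA.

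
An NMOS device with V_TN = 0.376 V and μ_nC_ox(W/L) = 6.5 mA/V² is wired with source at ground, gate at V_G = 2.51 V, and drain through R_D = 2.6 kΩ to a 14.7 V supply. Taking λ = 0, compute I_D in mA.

V_GS = V_G = 2.51 V, so V_ov = 2.51 − 0.376 = 2.13 V.
Assume saturation: I_D = ½ k_n V_ov² = 0.5 × 6.5 × 2.13² = 14.8 mA, giving V_DS = V_DD − I_D R_D = 14.7 − 14.8 × 2.6 = -23.8 V.
But -23.8 V < V_ov = 2.13 V, so the device is actually in triode.
In triode I_D = k_n[V_ov V_DS − ½ V_DS²] and I_D = (V_DD − V_DS)/R_D. Equating: 8.45 V_DS² − 37.06 V_DS + 14.7 = 0, giving V_DS = 0.441 V (the root below V_ov).
I_D = (14.7 − 0.441) / 2.6 = 5.48 mA.

I_D = 5.48 mA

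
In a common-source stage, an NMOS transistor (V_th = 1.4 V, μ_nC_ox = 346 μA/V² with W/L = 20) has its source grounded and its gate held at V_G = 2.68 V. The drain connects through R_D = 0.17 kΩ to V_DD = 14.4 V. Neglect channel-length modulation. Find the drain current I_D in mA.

V_GS = V_G = 2.68 V, so V_ov = 2.68 − 1.4 = 1.28 V.
k_n = μ_nC_ox · (W/L) = 6.92 mA/V².
Assume saturation: I_D = ½ k_n V_ov² = 0.5 × 6.92 × 1.28² = 5.67 mA, giving V_DS = V_DD − I_D R_D = 14.4 − 5.67 × 0.17 = 13.4 V.
V_DS = 13.4 V ≥ V_ov = 1.28 V, confirming saturation.

I_D = 5.67 mA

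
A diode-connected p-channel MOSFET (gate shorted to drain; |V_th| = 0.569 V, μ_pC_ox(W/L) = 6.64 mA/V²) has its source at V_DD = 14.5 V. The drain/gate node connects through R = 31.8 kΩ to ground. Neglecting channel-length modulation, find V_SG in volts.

V_SG = 0.928 V

With gate tied to drain, V_SG = V_SD ≥ V_SG − |V_th|, so the device is in saturation.
KCL at the drain: ½ k_p (V_SG − |V_th|)² = (V_DD − V_SG)/R.
Let x = V_SG − 0.569. Then 106 x² + x − 13.93 = 0, giving x = 0.359 V (positive root), so V_SG = 0.928 V.
I_D = (V_DD − V_SG)/R = (14.5 − 0.928) / 31.8 = 0.427 mA.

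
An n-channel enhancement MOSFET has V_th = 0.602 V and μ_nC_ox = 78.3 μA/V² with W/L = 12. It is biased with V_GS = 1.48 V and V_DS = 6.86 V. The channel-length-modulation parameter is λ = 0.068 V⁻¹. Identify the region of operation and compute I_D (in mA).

k_n = μ_nC_ox · (W/L) = 0.9396 mA/V².
V_ov = V_GS − V_th = 1.48 − 0.602 = 0.878 V.
Since V_DS = 6.86 V ≥ V_ov = 0.878 V, the device is in saturation.
I_D = ½ k_n V_ov² (1 + λ V_DS) = 0.5 × 0.9396 × 0.878² × (1 + 0.068 × 6.86) = 0.531 mA.

Saturation; I_D = 0.531 mA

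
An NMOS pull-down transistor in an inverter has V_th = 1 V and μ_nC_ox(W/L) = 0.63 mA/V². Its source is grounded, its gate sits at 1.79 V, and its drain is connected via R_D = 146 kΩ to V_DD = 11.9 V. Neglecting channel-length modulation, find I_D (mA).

I_D = 0.0803 mA

V_GS = V_G = 1.79 V, so V_ov = 1.79 − 1 = 0.79 V.
Assume saturation: I_D = ½ k_n V_ov² = 0.5 × 0.63 × 0.79² = 0.197 mA, giving V_DS = V_DD − I_D R_D = 11.9 − 0.197 × 146 = -16.8 V.
But -16.8 V < V_ov = 0.79 V, so the device is actually in triode.
In triode I_D = k_n[V_ov V_DS − ½ V_DS²] and I_D = (V_DD − V_DS)/R_D. Equating: 46 V_DS² − 73.66 V_DS + 11.9 = 0, giving V_DS = 0.182 V (the root below V_ov).
I_D = (11.9 − 0.182) / 146 = 0.0803 mA.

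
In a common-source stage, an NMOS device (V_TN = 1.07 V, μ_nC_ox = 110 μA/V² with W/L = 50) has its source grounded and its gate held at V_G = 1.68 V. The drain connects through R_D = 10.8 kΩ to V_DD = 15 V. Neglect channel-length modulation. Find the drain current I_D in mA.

I_D = 1.02 mA

V_GS = V_G = 1.68 V, so V_ov = 1.68 − 1.07 = 0.61 V.
k_n = μ_nC_ox · (W/L) = 5.5 mA/V².
Assume saturation: I_D = ½ k_n V_ov² = 0.5 × 5.5 × 0.61² = 1.02 mA, giving V_DS = V_DD − I_D R_D = 15 − 1.02 × 10.8 = 3.95 V.
V_DS = 3.95 V ≥ V_ov = 0.61 V, confirming saturation.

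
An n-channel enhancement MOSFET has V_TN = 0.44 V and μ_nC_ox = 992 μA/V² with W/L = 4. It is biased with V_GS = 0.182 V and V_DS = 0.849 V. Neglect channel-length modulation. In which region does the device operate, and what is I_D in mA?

V_GS = 0.182 V < V_TN = 0.44 V, so the transistor is in cutoff.

Cutoff; I_D = 0 mA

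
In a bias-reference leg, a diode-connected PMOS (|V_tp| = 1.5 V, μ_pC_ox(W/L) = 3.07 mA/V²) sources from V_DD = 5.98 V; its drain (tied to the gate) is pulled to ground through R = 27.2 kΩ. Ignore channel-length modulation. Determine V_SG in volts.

V_SG = 1.82 V

With gate tied to drain, V_SG = V_SD ≥ V_SG − |V_tp|, so the device is in saturation.
KCL at the drain: ½ k_p (V_SG − |V_tp|)² = (V_DD − V_SG)/R.
Let x = V_SG − 1.5. Then 41.8 x² + x − 4.48 = 0, giving x = 0.316 V (positive root), so V_SG = 1.82 V.
I_D = (V_DD − V_SG)/R = (5.98 − 1.82) / 27.2 = 0.153 mA.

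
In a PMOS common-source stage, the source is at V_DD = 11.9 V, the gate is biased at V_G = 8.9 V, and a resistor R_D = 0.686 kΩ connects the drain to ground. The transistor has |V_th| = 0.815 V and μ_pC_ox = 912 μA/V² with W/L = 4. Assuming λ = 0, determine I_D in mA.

V_SG = V_DD − V_G = 11.9 − 8.9 = 3 V, so V_ov = 3 − 0.815 = 2.19 V.
k_p = μ_pC_ox · (W/L) = 3.648 mA/V².
Assume saturation: I_D = ½ k_p V_ov² = 0.5 × 3.648 × 2.19² = 8.71 mA, giving V_SD = V_DD − I_D R_D = 11.9 − 8.71 × 0.686 = 5.93 V.
V_SD = 5.93 V ≥ V_ov = 2.19 V, confirming saturation.

I_D = 8.71 mA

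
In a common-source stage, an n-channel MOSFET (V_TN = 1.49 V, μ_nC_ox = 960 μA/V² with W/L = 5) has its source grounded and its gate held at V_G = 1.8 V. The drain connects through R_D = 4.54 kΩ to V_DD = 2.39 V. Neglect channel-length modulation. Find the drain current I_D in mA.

I_D = 0.231 mA

V_GS = V_G = 1.8 V, so V_ov = 1.8 − 1.49 = 0.31 V.
k_n = μ_nC_ox · (W/L) = 4.8 mA/V².
Assume saturation: I_D = ½ k_n V_ov² = 0.5 × 4.8 × 0.31² = 0.231 mA, giving V_DS = V_DD − I_D R_D = 2.39 − 0.231 × 4.54 = 1.34 V.
V_DS = 1.34 V ≥ V_ov = 0.31 V, confirming saturation.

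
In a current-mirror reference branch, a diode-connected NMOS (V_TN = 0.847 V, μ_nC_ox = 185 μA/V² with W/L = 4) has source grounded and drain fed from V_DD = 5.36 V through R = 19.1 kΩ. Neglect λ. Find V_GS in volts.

With gate tied to drain, V_GS = V_DS ≥ V_GS − V_TN, so the device is in saturation.
k_n = μ_nC_ox · (W/L) = 0.74 mA/V².
KCL at the drain: ½ k_n (V_GS − V_TN)² = (V_DD − V_GS)/R.
Let x = V_GS − 0.847. Then 7.07 x² + x − 4.513 = 0, giving x = 0.732 V (positive root), so V_GS = 1.58 V.
I_D = (V_DD − V_GS)/R = (5.36 − 1.58) / 19.1 = 0.198 mA.

V_GS = 1.58 V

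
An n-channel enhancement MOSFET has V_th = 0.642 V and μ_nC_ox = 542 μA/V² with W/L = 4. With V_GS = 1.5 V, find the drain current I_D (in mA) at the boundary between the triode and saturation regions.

At the boundary V_DS = V_ov = V_GS − V_th = 1.5 − 0.642 = 0.858 V.
k_n = μ_nC_ox · (W/L) = 2.168 mA/V².
I_D = ½ k_n V_ov² = 0.5 × 2.168 × 0.858² = 0.798 mA.

I_D = 0.798 mA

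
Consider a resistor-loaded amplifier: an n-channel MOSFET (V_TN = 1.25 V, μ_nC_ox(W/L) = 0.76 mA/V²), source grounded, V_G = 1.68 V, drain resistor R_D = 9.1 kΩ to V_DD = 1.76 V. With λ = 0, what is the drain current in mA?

I_D = 0.0703 mA

V_GS = V_G = 1.68 V, so V_ov = 1.68 − 1.25 = 0.43 V.
Assume saturation: I_D = ½ k_n V_ov² = 0.5 × 0.76 × 0.43² = 0.0703 mA, giving V_DS = V_DD − I_D R_D = 1.76 − 0.0703 × 9.1 = 1.12 V.
V_DS = 1.12 V ≥ V_ov = 0.43 V, confirming saturation.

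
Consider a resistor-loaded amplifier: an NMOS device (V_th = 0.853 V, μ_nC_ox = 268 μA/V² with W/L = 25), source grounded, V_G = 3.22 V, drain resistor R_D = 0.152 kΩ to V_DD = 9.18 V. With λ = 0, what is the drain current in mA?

V_GS = V_G = 3.22 V, so V_ov = 3.22 − 0.853 = 2.37 V.
k_n = μ_nC_ox · (W/L) = 6.7 mA/V².
Assume saturation: I_D = ½ k_n V_ov² = 0.5 × 6.7 × 2.37² = 18.8 mA, giving V_DS = V_DD − I_D R_D = 9.18 − 18.8 × 0.152 = 6.33 V.
V_DS = 6.33 V ≥ V_ov = 2.37 V, confirming saturation.

I_D = 18.8 mA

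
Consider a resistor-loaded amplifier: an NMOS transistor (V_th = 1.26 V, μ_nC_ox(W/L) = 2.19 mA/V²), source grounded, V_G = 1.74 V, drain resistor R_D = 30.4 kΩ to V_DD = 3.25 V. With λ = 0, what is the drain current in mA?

I_D = 0.103 mA

V_GS = V_G = 1.74 V, so V_ov = 1.74 − 1.26 = 0.48 V.
Assume saturation: I_D = ½ k_n V_ov² = 0.5 × 2.19 × 0.48² = 0.252 mA, giving V_DS = V_DD − I_D R_D = 3.25 − 0.252 × 30.4 = -4.42 V.
But -4.42 V < V_ov = 0.48 V, so the device is actually in triode.
In triode I_D = k_n[V_ov V_DS − ½ V_DS²] and I_D = (V_DD − V_DS)/R_D. Equating: 33.3 V_DS² − 32.96 V_DS + 3.25 = 0, giving V_DS = 0.111 V (the root below V_ov).
I_D = (3.25 − 0.111) / 30.4 = 0.103 mA.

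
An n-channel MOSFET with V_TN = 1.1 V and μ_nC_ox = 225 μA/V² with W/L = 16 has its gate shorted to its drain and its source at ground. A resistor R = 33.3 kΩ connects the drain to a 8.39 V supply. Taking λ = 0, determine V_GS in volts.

V_GS = 1.44 V

With gate tied to drain, V_GS = V_DS ≥ V_GS − V_TN, so the device is in saturation.
k_n = μ_nC_ox · (W/L) = 3.6 mA/V².
KCL at the drain: ½ k_n (V_GS − V_TN)² = (V_DD − V_GS)/R.
Let x = V_GS − 1.1. Then 59.9 x² + x − 7.29 = 0, giving x = 0.341 V (positive root), so V_GS = 1.44 V.
I_D = (V_DD − V_GS)/R = (8.39 − 1.44) / 33.3 = 0.209 mA.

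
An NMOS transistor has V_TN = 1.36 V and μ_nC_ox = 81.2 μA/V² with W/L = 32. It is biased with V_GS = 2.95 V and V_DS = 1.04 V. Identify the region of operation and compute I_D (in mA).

Triode; I_D = 2.89 mA

k_n = μ_nC_ox · (W/L) = 2.598 mA/V².
V_ov = V_GS − V_TN = 2.95 − 1.36 = 1.59 V.
Since V_DS = 1.04 V < V_ov = 1.59 V, the device is in the triode region.
I_D = k_n [V_ov · V_DS − ½ V_DS²] = 2.598 × [1.59 × 1.04 − 0.5 × 1.04²] = 2.89 mA.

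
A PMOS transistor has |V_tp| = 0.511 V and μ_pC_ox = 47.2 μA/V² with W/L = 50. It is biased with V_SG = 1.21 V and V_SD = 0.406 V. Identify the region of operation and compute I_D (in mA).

Triode; I_D = 0.475 mA

k_p = μ_pC_ox · (W/L) = 2.36 mA/V².
V_ov = V_SG − |V_tp| = 1.21 − 0.511 = 0.699 V.
Since V_SD = 0.406 V < V_ov = 0.699 V, the device is in the triode region.
I_D = k_p [V_ov · V_SD − ½ V_SD²] = 2.36 × [0.699 × 0.406 − 0.5 × 0.406²] = 0.475 mA.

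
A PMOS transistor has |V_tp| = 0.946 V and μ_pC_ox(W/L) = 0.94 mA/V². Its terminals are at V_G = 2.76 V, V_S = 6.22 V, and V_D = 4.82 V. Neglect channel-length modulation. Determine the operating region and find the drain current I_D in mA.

Triode; I_D = 2.39 mA

V_SG = V_S − V_G = 6.22 − 2.76 = 3.46 V; V_SD = V_S − V_D = 6.22 − 4.82 = 1.4 V.
V_ov = V_SG − |V_tp| = 3.46 − 0.946 = 2.51 V.
Since V_SD = 1.4 V < V_ov = 2.51 V, the device is in the triode region.
I_D = k_p [V_ov · V_SD − ½ V_SD²] = 0.94 × [2.51 × 1.4 − 0.5 × 1.4²] = 2.39 mA.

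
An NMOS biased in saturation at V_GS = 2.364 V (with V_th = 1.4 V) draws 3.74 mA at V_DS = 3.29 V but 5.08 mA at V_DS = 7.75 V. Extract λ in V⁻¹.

With V_GS fixed, I_D ∝ (1 + λ V_DS) in saturation, so I_D2/I_D1 = (1 + λ V_DS2)/(1 + λ V_DS1).
5.08/3.74 = 1.358 = (1 + 7.75 λ)/(1 + 3.29 λ).
Solving: λ (I_D1 V_DS2 − I_D2 V_DS1) = I_D2 − I_D1, so λ = (5.08 − 3.74) / (3.74 × 7.75 − 5.08 × 3.29) = 1.34 / 12.3 = 0.109 V⁻¹.

λ = 0.109 V⁻¹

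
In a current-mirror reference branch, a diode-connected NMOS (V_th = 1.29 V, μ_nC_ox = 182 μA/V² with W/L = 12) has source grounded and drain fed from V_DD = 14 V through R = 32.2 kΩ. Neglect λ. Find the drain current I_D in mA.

With gate tied to drain, V_GS = V_DS ≥ V_GS − V_th, so the device is in saturation.
k_n = μ_nC_ox · (W/L) = 2.184 mA/V².
KCL at the drain: ½ k_n (V_GS − V_th)² = (V_DD − V_GS)/R.
Let x = V_GS − 1.29. Then 35.2 x² + x − 12.71 = 0, giving x = 0.587 V (positive root), so V_GS = 1.88 V.
I_D = (V_DD − V_GS)/R = (14 − 1.88) / 32.2 = 0.376 mA.

I_D = 0.376 mA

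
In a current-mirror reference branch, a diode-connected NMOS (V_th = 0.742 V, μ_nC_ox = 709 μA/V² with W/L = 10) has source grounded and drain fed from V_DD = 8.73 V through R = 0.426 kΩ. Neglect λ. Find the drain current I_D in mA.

I_D = 14.1 mA

With gate tied to drain, V_GS = V_DS ≥ V_GS − V_th, so the device is in saturation.
k_n = μ_nC_ox · (W/L) = 7.09 mA/V².
KCL at the drain: ½ k_n (V_GS − V_th)² = (V_DD − V_GS)/R.
Let x = V_GS − 0.742. Then 1.51 x² + x − 7.988 = 0, giving x = 1.99 V (positive root), so V_GS = 2.73 V.
I_D = (V_DD − V_GS)/R = (8.73 − 2.73) / 0.426 = 14.1 mA.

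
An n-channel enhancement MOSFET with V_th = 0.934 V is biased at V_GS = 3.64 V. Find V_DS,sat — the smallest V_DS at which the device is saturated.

The boundary between triode and saturation is V_DS = V_GS − V_th = V_ov.
V_ov = 3.64 − 0.934 = 2.71 V.

V_DS,sat = 2.71 V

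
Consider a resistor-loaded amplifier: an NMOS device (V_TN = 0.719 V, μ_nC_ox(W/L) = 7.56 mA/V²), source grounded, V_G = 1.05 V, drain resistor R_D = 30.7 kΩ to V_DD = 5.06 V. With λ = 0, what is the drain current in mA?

I_D = 0.162 mA

V_GS = V_G = 1.05 V, so V_ov = 1.05 − 0.719 = 0.331 V.
Assume saturation: I_D = ½ k_n V_ov² = 0.5 × 7.56 × 0.331² = 0.414 mA, giving V_DS = V_DD − I_D R_D = 5.06 − 0.414 × 30.7 = -7.65 V.
But -7.65 V < V_ov = 0.331 V, so the device is actually in triode.
In triode I_D = k_n[V_ov V_DS − ½ V_DS²] and I_D = (V_DD − V_DS)/R_D. Equating: 116 V_DS² − 77.82 V_DS + 5.06 = 0, giving V_DS = 0.073 V (the root below V_ov).
I_D = (5.06 − 0.073) / 30.7 = 0.162 mA.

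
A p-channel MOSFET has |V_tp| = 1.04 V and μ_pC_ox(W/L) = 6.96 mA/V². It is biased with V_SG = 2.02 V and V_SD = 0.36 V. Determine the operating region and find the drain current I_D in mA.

V_ov = V_SG − |V_tp| = 2.02 − 1.04 = 0.98 V.
Since V_SD = 0.36 V < V_ov = 0.98 V, the device is in the triode region.
I_D = k_p [V_ov · V_SD − ½ V_SD²] = 6.96 × [0.98 × 0.36 − 0.5 × 0.36²] = 2 mA.

Triode; I_D = 2.00 mA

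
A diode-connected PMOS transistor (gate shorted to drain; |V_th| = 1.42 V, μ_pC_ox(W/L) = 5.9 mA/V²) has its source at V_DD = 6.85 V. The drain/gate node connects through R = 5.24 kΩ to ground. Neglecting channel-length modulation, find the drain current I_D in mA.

I_D = 0.929 mA

With gate tied to drain, V_SG = V_SD ≥ V_SG − |V_th|, so the device is in saturation.
KCL at the drain: ½ k_p (V_SG − |V_th|)² = (V_DD − V_SG)/R.
Let x = V_SG − 1.42. Then 15.5 x² + x − 5.43 = 0, giving x = 0.561 V (positive root), so V_SG = 1.98 V.
I_D = (V_DD − V_SG)/R = (6.85 − 1.98) / 5.24 = 0.929 mA.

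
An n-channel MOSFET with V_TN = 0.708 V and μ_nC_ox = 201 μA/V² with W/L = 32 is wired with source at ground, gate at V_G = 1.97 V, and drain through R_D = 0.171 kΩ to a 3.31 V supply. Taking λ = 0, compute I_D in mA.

V_GS = V_G = 1.97 V, so V_ov = 1.97 − 0.708 = 1.26 V.
k_n = μ_nC_ox · (W/L) = 6.432 mA/V².
Assume saturation: I_D = ½ k_n V_ov² = 0.5 × 6.432 × 1.26² = 5.12 mA, giving V_DS = V_DD − I_D R_D = 3.31 − 5.12 × 0.171 = 2.43 V.
V_DS = 2.43 V ≥ V_ov = 1.26 V, confirming saturation.

I_D = 5.12 mA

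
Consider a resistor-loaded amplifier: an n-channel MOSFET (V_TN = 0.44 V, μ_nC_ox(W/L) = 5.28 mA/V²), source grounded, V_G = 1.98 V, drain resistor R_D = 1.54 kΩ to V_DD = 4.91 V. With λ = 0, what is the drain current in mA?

V_GS = V_G = 1.98 V, so V_ov = 1.98 − 0.44 = 1.54 V.
Assume saturation: I_D = ½ k_n V_ov² = 0.5 × 5.28 × 1.54² = 6.26 mA, giving V_DS = V_DD − I_D R_D = 4.91 − 6.26 × 1.54 = -4.73 V.
But -4.73 V < V_ov = 1.54 V, so the device is actually in triode.
In triode I_D = k_n[V_ov V_DS − ½ V_DS²] and I_D = (V_DD − V_DS)/R_D. Equating: 4.07 V_DS² − 13.52 V_DS + 4.91 = 0, giving V_DS = 0.415 V (the root below V_ov).
I_D = (4.91 − 0.415) / 1.54 = 2.92 mA.

I_D = 2.92 mA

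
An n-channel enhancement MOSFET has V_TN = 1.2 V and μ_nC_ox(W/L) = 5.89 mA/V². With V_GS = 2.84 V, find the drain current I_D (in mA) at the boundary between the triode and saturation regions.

I_D = 7.92 mA

At the boundary V_DS = V_ov = V_GS − V_TN = 2.84 − 1.2 = 1.64 V.
I_D = ½ k_n V_ov² = 0.5 × 5.89 × 1.64² = 7.92 mA.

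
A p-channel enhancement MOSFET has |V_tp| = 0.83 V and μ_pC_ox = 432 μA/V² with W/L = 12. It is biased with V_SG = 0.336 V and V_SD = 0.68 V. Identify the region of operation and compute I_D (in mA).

V_SG = 0.336 V < |V_tp| = 0.83 V, so the transistor is in cutoff.

Cutoff; I_D = 0 mA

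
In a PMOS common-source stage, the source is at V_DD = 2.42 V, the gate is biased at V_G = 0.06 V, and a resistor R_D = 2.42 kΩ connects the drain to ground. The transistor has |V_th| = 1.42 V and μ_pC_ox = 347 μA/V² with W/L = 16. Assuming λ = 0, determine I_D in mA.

I_D = 0.919 mA

V_SG = V_DD − V_G = 2.42 − 0.06 = 2.36 V, so V_ov = 2.36 − 1.42 = 0.94 V.
k_p = μ_pC_ox · (W/L) = 5.552 mA/V².
Assume saturation: I_D = ½ k_p V_ov² = 0.5 × 5.552 × 0.94² = 2.45 mA, giving V_SD = V_DD − I_D R_D = 2.42 − 2.45 × 2.42 = -3.52 V.
But -3.52 V < V_ov = 0.94 V, so the device is actually in triode.
In triode I_D = k_p[V_ov V_SD − ½ V_SD²] and I_D = (V_DD − V_SD)/R_D. Equating: 6.72 V_SD² − 13.63 V_SD + 2.42 = 0, giving V_SD = 0.197 V (the root below V_ov).
I_D = (2.42 − 0.197) / 2.42 = 0.919 mA.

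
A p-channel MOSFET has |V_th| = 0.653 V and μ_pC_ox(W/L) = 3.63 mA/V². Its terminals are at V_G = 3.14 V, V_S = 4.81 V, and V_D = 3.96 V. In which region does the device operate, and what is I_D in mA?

Triode; I_D = 1.83 mA

V_SG = V_S − V_G = 4.81 − 3.14 = 1.67 V; V_SD = V_S − V_D = 4.81 − 3.96 = 0.85 V.
V_ov = V_SG − |V_th| = 1.67 − 0.653 = 1.02 V.
Since V_SD = 0.85 V < V_ov = 1.02 V, the device is in the triode region.
I_D = k_p [V_ov · V_SD − ½ V_SD²] = 3.63 × [1.02 × 0.85 − 0.5 × 0.85²] = 1.83 mA.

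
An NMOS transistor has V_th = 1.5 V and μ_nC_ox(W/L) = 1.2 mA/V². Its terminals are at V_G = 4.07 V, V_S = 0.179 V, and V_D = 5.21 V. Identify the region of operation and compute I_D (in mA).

Saturation; I_D = 3.43 mA

V_GS = V_G − V_S = 4.07 − 0.179 = 3.89 V; V_DS = V_D − V_S = 5.21 − 0.179 = 5.03 V.
V_ov = V_GS − V_th = 3.89 − 1.5 = 2.39 V.
Since V_DS = 5.03 V ≥ V_ov = 2.39 V, the device is in saturation.
I_D = ½ k_n V_ov² = 0.5 × 1.2 × 2.39² = 3.43 mA.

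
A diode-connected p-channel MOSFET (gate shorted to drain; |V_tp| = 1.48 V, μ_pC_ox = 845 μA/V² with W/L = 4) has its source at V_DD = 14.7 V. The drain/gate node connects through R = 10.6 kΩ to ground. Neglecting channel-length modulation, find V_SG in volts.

V_SG = 2.31 V

With gate tied to drain, V_SG = V_SD ≥ V_SG − |V_tp|, so the device is in saturation.
k_p = μ_pC_ox · (W/L) = 3.38 mA/V².
KCL at the drain: ½ k_p (V_SG − |V_tp|)² = (V_DD − V_SG)/R.
Let x = V_SG − 1.48. Then 17.9 x² + x − 13.22 = 0, giving x = 0.832 V (positive root), so V_SG = 2.31 V.
I_D = (V_DD − V_SG)/R = (14.7 − 2.31) / 10.6 = 1.17 mA.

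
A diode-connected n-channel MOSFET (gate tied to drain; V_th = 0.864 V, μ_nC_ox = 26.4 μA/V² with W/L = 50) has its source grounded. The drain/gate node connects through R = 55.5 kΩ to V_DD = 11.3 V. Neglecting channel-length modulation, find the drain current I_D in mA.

I_D = 0.179 mA

With gate tied to drain, V_GS = V_DS ≥ V_GS − V_th, so the device is in saturation.
k_n = μ_nC_ox · (W/L) = 1.32 mA/V².
KCL at the drain: ½ k_n (V_GS − V_th)² = (V_DD − V_GS)/R.
Let x = V_GS − 0.864. Then 36.6 x² + x − 10.44 = 0, giving x = 0.52 V (positive root), so V_GS = 1.38 V.
I_D = (V_DD − V_GS)/R = (11.3 − 1.38) / 55.5 = 0.179 mA.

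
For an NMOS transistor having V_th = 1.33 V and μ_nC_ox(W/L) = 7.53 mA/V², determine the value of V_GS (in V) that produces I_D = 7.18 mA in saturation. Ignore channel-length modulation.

V_GS = 2.71 V

In saturation I_D = ½ k_n (V_GS − V_th)², so V_GS − V_th = √(2 I_D / k_n) = √(2 × 7.18 / 7.53) = 1.38 V.
V_GS = 1.33 + 1.38 = 2.71 V.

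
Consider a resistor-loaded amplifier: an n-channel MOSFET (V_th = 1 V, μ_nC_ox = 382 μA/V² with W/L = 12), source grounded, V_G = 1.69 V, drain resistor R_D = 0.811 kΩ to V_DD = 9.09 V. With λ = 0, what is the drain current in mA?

V_GS = V_G = 1.69 V, so V_ov = 1.69 − 1 = 0.69 V.
k_n = μ_nC_ox · (W/L) = 4.584 mA/V².
Assume saturation: I_D = ½ k_n V_ov² = 0.5 × 4.584 × 0.69² = 1.09 mA, giving V_DS = V_DD − I_D R_D = 9.09 − 1.09 × 0.811 = 8.21 V.
V_DS = 8.21 V ≥ V_ov = 0.69 V, confirming saturation.

I_D = 1.09 mA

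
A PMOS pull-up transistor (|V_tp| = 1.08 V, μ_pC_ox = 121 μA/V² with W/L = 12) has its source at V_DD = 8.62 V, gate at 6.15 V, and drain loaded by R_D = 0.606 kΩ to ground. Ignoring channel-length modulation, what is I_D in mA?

I_D = 1.40 mA

V_SG = V_DD − V_G = 8.62 − 6.15 = 2.47 V, so V_ov = 2.47 − 1.08 = 1.39 V.
k_p = μ_pC_ox · (W/L) = 1.452 mA/V².
Assume saturation: I_D = ½ k_p V_ov² = 0.5 × 1.452 × 1.39² = 1.4 mA, giving V_SD = V_DD − I_D R_D = 8.62 − 1.4 × 0.606 = 7.77 V.
V_SD = 7.77 V ≥ V_ov = 1.39 V, confirming saturation.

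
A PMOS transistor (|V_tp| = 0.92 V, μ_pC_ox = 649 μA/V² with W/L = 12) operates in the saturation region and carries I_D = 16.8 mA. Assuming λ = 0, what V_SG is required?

V_SG = 3.00 V

k_p = μ_pC_ox · (W/L) = 7.788 mA/V².
In saturation I_D = ½ k_p (V_SG − |V_tp|)², so V_SG − |V_tp| = √(2 I_D / k_p) = √(2 × 16.8 / 7.788) = 2.08 V.
V_SG = 0.92 + 2.08 = 3 V.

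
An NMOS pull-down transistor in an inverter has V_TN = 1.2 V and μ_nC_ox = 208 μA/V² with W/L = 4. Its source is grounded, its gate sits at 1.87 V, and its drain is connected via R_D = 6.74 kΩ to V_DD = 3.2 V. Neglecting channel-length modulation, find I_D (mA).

V_GS = V_G = 1.87 V, so V_ov = 1.87 − 1.2 = 0.67 V.
k_n = μ_nC_ox · (W/L) = 0.832 mA/V².
Assume saturation: I_D = ½ k_n V_ov² = 0.5 × 0.832 × 0.67² = 0.187 mA, giving V_DS = V_DD − I_D R_D = 3.2 − 0.187 × 6.74 = 1.94 V.
V_DS = 1.94 V ≥ V_ov = 0.67 V, confirming saturation.

I_D = 0.187 mA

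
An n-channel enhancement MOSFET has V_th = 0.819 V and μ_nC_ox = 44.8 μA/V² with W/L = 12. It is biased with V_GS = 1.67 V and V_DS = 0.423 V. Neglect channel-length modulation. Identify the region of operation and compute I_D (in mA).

k_n = μ_nC_ox · (W/L) = 0.5376 mA/V².
V_ov = V_GS − V_th = 1.67 − 0.819 = 0.851 V.
Since V_DS = 0.423 V < V_ov = 0.851 V, the device is in the triode region.
I_D = k_n [V_ov · V_DS − ½ V_DS²] = 0.5376 × [0.851 × 0.423 − 0.5 × 0.423²] = 0.145 mA.

Triode; I_D = 0.145 mA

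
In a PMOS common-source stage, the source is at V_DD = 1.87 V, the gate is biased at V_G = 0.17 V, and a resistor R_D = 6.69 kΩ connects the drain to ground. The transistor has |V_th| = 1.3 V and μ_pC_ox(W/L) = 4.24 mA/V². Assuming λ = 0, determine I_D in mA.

I_D = 0.250 mA

V_SG = V_DD − V_G = 1.87 − 0.17 = 1.7 V, so V_ov = 1.7 − 1.3 = 0.4 V.
Assume saturation: I_D = ½ k_p V_ov² = 0.5 × 4.24 × 0.4² = 0.339 mA, giving V_SD = V_DD − I_D R_D = 1.87 − 0.339 × 6.69 = -0.399 V.
But -0.399 V < V_ov = 0.4 V, so the device is actually in triode.
In triode I_D = k_p[V_ov V_SD − ½ V_SD²] and I_D = (V_DD − V_SD)/R_D. Equating: 14.2 V_SD² − 12.35 V_SD + 1.87 = 0, giving V_SD = 0.195 V (the root below V_ov).
I_D = (1.87 − 0.195) / 6.69 = 0.25 mA.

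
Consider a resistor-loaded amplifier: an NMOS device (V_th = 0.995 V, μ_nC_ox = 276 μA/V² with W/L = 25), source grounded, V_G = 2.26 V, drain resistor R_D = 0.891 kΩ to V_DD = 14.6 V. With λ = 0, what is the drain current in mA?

I_D = 5.52 mA

V_GS = V_G = 2.26 V, so V_ov = 2.26 − 0.995 = 1.26 V.
k_n = μ_nC_ox · (W/L) = 6.9 mA/V².
Assume saturation: I_D = ½ k_n V_ov² = 0.5 × 6.9 × 1.26² = 5.52 mA, giving V_DS = V_DD − I_D R_D = 14.6 − 5.52 × 0.891 = 9.68 V.
V_DS = 9.68 V ≥ V_ov = 1.26 V, confirming saturation.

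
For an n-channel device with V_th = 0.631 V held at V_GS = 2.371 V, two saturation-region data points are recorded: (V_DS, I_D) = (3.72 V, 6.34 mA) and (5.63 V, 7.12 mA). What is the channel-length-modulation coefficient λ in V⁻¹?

With V_GS fixed, I_D ∝ (1 + λ V_DS) in saturation, so I_D2/I_D1 = (1 + λ V_DS2)/(1 + λ V_DS1).
7.12/6.34 = 1.123 = (1 + 5.63 λ)/(1 + 3.72 λ).
Solving: λ (I_D1 V_DS2 − I_D2 V_DS1) = I_D2 − I_D1, so λ = (7.12 − 6.34) / (6.34 × 5.63 − 7.12 × 3.72) = 0.78 / 9.21 = 0.0847 V⁻¹.

λ = 0.0847 V⁻¹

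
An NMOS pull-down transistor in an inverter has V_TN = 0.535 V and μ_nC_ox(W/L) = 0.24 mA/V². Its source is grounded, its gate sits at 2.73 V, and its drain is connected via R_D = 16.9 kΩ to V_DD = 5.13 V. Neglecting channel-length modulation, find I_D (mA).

V_GS = V_G = 2.73 V, so V_ov = 2.73 − 0.535 = 2.19 V.
Assume saturation: I_D = ½ k_n V_ov² = 0.5 × 0.24 × 2.19² = 0.578 mA, giving V_DS = V_DD − I_D R_D = 5.13 − 0.578 × 16.9 = -4.64 V.
But -4.64 V < V_ov = 2.19 V, so the device is actually in triode.
In triode I_D = k_n[V_ov V_DS − ½ V_DS²] and I_D = (V_DD − V_DS)/R_D. Equating: 2.03 V_DS² − 9.903 V_DS + 5.13 = 0, giving V_DS = 0.589 V (the root below V_ov).
I_D = (5.13 − 0.589) / 16.9 = 0.269 mA.

I_D = 0.269 mA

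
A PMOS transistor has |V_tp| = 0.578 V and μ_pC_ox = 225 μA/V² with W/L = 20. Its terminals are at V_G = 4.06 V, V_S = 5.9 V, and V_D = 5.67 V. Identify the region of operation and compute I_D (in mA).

Triode; I_D = 1.19 mA

V_SG = V_S − V_G = 5.9 − 4.06 = 1.84 V; V_SD = V_S − V_D = 5.9 − 5.67 = 0.23 V.
k_p = μ_pC_ox · (W/L) = 4.5 mA/V².
V_ov = V_SG − |V_tp| = 1.84 − 0.578 = 1.26 V.
Since V_SD = 0.23 V < V_ov = 1.26 V, the device is in the triode region.
I_D = k_p [V_ov · V_SD − ½ V_SD²] = 4.5 × [1.26 × 0.23 − 0.5 × 0.23²] = 1.19 mA.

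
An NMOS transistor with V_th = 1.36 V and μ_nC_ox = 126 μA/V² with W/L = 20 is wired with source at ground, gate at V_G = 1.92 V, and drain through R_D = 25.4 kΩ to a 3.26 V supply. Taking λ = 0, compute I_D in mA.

I_D = 0.125 mA

V_GS = V_G = 1.92 V, so V_ov = 1.92 − 1.36 = 0.56 V.
k_n = μ_nC_ox · (W/L) = 2.52 mA/V².
Assume saturation: I_D = ½ k_n V_ov² = 0.5 × 2.52 × 0.56² = 0.395 mA, giving V_DS = V_DD − I_D R_D = 3.26 − 0.395 × 25.4 = -6.78 V.
But -6.78 V < V_ov = 0.56 V, so the device is actually in triode.
In triode I_D = k_n[V_ov V_DS − ½ V_DS²] and I_D = (V_DD − V_DS)/R_D. Equating: 32 V_DS² − 36.84 V_DS + 3.26 = 0, giving V_DS = 0.0966 V (the root below V_ov).
I_D = (3.26 − 0.0966) / 25.4 = 0.125 mA.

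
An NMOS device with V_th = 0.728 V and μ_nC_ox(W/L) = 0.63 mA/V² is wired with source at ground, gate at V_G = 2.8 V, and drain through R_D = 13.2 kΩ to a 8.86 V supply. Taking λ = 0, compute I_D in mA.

I_D = 0.629 mA

V_GS = V_G = 2.8 V, so V_ov = 2.8 − 0.728 = 2.07 V.
Assume saturation: I_D = ½ k_n V_ov² = 0.5 × 0.63 × 2.07² = 1.35 mA, giving V_DS = V_DD − I_D R_D = 8.86 − 1.35 × 13.2 = -8.99 V.
But -8.99 V < V_ov = 2.07 V, so the device is actually in triode.
In triode I_D = k_n[V_ov V_DS − ½ V_DS²] and I_D = (V_DD − V_DS)/R_D. Equating: 4.16 V_DS² − 18.23 V_DS + 8.86 = 0, giving V_DS = 0.557 V (the root below V_ov).
I_D = (8.86 − 0.557) / 13.2 = 0.629 mA.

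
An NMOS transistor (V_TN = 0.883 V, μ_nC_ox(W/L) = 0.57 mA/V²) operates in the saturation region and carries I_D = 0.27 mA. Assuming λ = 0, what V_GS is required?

In saturation I_D = ½ k_n (V_GS − V_TN)², so V_GS − V_TN = √(2 I_D / k_n) = √(2 × 0.27 / 0.57) = 0.973 V.
V_GS = 0.883 + 0.973 = 1.86 V.

V_GS = 1.86 V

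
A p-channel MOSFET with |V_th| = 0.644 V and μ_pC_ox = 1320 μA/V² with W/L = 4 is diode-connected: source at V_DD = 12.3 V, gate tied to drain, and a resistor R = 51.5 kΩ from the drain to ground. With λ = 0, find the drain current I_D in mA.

With gate tied to drain, V_SG = V_SD ≥ V_SG − |V_th|, so the device is in saturation.
k_p = μ_pC_ox · (W/L) = 5.28 mA/V².
KCL at the drain: ½ k_p (V_SG − |V_th|)² = (V_DD − V_SG)/R.
Let x = V_SG − 0.644. Then 136 x² + x − 11.66 = 0, giving x = 0.289 V (positive root), so V_SG = 0.933 V.
I_D = (V_DD − V_SG)/R = (12.3 − 0.933) / 51.5 = 0.221 mA.

I_D = 0.221 mA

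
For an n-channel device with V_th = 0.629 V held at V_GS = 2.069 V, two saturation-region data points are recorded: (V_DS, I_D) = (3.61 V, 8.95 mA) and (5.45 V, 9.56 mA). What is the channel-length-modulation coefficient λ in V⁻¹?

With V_GS fixed, I_D ∝ (1 + λ V_DS) in saturation, so I_D2/I_D1 = (1 + λ V_DS2)/(1 + λ V_DS1).
9.56/8.95 = 1.068 = (1 + 5.45 λ)/(1 + 3.61 λ).
Solving: λ (I_D1 V_DS2 − I_D2 V_DS1) = I_D2 − I_D1, so λ = (9.56 − 8.95) / (8.95 × 5.45 − 9.56 × 3.61) = 0.61 / 14.3 = 0.0428 V⁻¹.

λ = 0.0428 V⁻¹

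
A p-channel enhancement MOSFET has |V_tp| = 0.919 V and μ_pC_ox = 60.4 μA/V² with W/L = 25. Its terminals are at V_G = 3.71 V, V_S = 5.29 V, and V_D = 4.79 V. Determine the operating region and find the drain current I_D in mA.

Triode; I_D = 0.310 mA

V_SG = V_S − V_G = 5.29 − 3.71 = 1.58 V; V_SD = V_S − V_D = 5.29 − 4.79 = 0.5 V.
k_p = μ_pC_ox · (W/L) = 1.51 mA/V².
V_ov = V_SG − |V_tp| = 1.58 − 0.919 = 0.661 V.
Since V_SD = 0.5 V < V_ov = 0.661 V, the device is in the triode region.
I_D = k_p [V_ov · V_SD − ½ V_SD²] = 1.51 × [0.661 × 0.5 − 0.5 × 0.5²] = 0.31 mA.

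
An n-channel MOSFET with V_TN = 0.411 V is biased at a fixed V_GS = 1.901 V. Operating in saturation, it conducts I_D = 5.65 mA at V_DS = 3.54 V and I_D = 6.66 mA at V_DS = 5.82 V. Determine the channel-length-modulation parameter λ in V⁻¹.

λ = 0.109 V⁻¹

With V_GS fixed, I_D ∝ (1 + λ V_DS) in saturation, so I_D2/I_D1 = (1 + λ V_DS2)/(1 + λ V_DS1).
6.66/5.65 = 1.179 = (1 + 5.82 λ)/(1 + 3.54 λ).
Solving: λ (I_D1 V_DS2 − I_D2 V_DS1) = I_D2 − I_D1, so λ = (6.66 − 5.65) / (5.65 × 5.82 − 6.66 × 3.54) = 1.01 / 9.31 = 0.109 V⁻¹.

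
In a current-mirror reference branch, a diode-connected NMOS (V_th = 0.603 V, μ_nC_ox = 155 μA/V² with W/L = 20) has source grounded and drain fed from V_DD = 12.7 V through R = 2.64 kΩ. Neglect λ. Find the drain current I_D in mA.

I_D = 3.98 mA

With gate tied to drain, V_GS = V_DS ≥ V_GS − V_th, so the device is in saturation.
k_n = μ_nC_ox · (W/L) = 3.1 mA/V².
KCL at the drain: ½ k_n (V_GS − V_th)² = (V_DD − V_GS)/R.
Let x = V_GS − 0.603. Then 4.09 x² + x − 12.1 = 0, giving x = 1.6 V (positive root), so V_GS = 2.2 V.
I_D = (V_DD − V_GS)/R = (12.7 − 2.2) / 2.64 = 3.98 mA.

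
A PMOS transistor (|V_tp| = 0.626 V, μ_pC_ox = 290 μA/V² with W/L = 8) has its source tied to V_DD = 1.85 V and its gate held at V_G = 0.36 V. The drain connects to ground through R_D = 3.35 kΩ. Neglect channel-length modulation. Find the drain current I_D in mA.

V_SG = V_DD − V_G = 1.85 − 0.36 = 1.49 V, so V_ov = 1.49 − 0.626 = 0.864 V.
k_p = μ_pC_ox · (W/L) = 2.32 mA/V².
Assume saturation: I_D = ½ k_p V_ov² = 0.5 × 2.32 × 0.864² = 0.866 mA, giving V_SD = V_DD − I_D R_D = 1.85 − 0.866 × 3.35 = -1.05 V.
But -1.05 V < V_ov = 0.864 V, so the device is actually in triode.
In triode I_D = k_p[V_ov V_SD − ½ V_SD²] and I_D = (V_DD − V_SD)/R_D. Equating: 3.89 V_SD² − 7.715 V_SD + 1.85 = 0, giving V_SD = 0.279 V (the root below V_ov).
I_D = (1.85 − 0.279) / 3.35 = 0.469 mA.

I_D = 0.469 mA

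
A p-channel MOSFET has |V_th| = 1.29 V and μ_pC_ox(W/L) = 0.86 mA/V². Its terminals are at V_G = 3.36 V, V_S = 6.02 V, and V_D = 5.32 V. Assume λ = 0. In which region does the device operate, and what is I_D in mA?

Triode; I_D = 0.614 mA

V_SG = V_S − V_G = 6.02 − 3.36 = 2.66 V; V_SD = V_S − V_D = 6.02 − 5.32 = 0.7 V.
V_ov = V_SG − |V_th| = 2.66 − 1.29 = 1.37 V.
Since V_SD = 0.7 V < V_ov = 1.37 V, the device is in the triode region.
I_D = k_p [V_ov · V_SD − ½ V_SD²] = 0.86 × [1.37 × 0.7 − 0.5 × 0.7²] = 0.614 mA.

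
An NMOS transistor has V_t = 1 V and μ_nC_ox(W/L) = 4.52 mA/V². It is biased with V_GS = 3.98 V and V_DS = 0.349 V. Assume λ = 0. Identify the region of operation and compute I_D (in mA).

Triode; I_D = 4.43 mA

V_ov = V_GS − V_t = 3.98 − 1 = 2.98 V.
Since V_DS = 0.349 V < V_ov = 2.98 V, the device is in the triode region.
I_D = k_n [V_ov · V_DS − ½ V_DS²] = 4.52 × [2.98 × 0.349 − 0.5 × 0.349²] = 4.43 mA.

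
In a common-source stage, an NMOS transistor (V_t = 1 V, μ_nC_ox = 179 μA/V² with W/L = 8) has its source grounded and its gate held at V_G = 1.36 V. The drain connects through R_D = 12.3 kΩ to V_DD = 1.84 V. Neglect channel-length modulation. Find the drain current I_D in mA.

I_D = 0.0928 mA

V_GS = V_G = 1.36 V, so V_ov = 1.36 − 1 = 0.36 V.
k_n = μ_nC_ox · (W/L) = 1.432 mA/V².
Assume saturation: I_D = ½ k_n V_ov² = 0.5 × 1.432 × 0.36² = 0.0928 mA, giving V_DS = V_DD − I_D R_D = 1.84 − 0.0928 × 12.3 = 0.699 V.
V_DS = 0.699 V ≥ V_ov = 0.36 V, confirming saturation.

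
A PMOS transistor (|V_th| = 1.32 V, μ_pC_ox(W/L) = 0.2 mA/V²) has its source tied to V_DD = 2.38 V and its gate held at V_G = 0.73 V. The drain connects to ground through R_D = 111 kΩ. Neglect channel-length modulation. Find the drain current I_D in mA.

I_D = 0.0109 mA

V_SG = V_DD − V_G = 2.38 − 0.73 = 1.65 V, so V_ov = 1.65 − 1.32 = 0.33 V.
Assume saturation: I_D = ½ k_p V_ov² = 0.5 × 0.2 × 0.33² = 0.0109 mA, giving V_SD = V_DD − I_D R_D = 2.38 − 0.0109 × 111 = 1.17 V.
V_SD = 1.17 V ≥ V_ov = 0.33 V, confirming saturation.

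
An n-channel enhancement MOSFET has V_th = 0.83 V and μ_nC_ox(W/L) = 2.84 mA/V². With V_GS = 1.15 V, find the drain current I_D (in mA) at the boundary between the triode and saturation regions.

I_D = 0.145 mA

At the boundary V_DS = V_ov = V_GS − V_th = 1.15 − 0.83 = 0.32 V.
I_D = ½ k_n V_ov² = 0.5 × 2.84 × 0.32² = 0.145 mA.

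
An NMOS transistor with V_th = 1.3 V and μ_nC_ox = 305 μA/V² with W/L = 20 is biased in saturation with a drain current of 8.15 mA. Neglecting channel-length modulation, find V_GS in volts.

V_GS = 2.93 V

k_n = μ_nC_ox · (W/L) = 6.1 mA/V².
In saturation I_D = ½ k_n (V_GS − V_th)², so V_GS − V_th = √(2 I_D / k_n) = √(2 × 8.15 / 6.1) = 1.63 V.
V_GS = 1.3 + 1.63 = 2.93 V.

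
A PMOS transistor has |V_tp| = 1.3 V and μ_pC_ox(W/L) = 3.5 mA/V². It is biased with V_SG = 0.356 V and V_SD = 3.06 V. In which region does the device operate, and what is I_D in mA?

Cutoff; I_D = 0 mA

V_SG = 0.356 V < |V_tp| = 1.3 V, so the transistor is in cutoff.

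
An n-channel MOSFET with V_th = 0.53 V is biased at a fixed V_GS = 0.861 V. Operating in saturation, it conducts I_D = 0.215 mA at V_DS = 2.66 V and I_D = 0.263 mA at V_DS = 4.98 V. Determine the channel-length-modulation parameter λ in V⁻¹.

With V_GS fixed, I_D ∝ (1 + λ V_DS) in saturation, so I_D2/I_D1 = (1 + λ V_DS2)/(1 + λ V_DS1).
0.263/0.215 = 1.223 = (1 + 4.98 λ)/(1 + 2.66 λ).
Solving: λ (I_D1 V_DS2 − I_D2 V_DS1) = I_D2 − I_D1, so λ = (0.263 − 0.215) / (0.215 × 4.98 − 0.263 × 2.66) = 0.048 / 0.371 = 0.129 V⁻¹.

λ = 0.129 V⁻¹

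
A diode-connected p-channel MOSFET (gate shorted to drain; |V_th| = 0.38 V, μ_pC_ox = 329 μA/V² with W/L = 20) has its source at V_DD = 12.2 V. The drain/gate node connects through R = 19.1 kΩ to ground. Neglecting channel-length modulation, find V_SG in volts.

V_SG = 0.806 V

With gate tied to drain, V_SG = V_SD ≥ V_SG − |V_th|, so the device is in saturation.
k_p = μ_pC_ox · (W/L) = 6.58 mA/V².
KCL at the drain: ½ k_p (V_SG − |V_th|)² = (V_DD − V_SG)/R.
Let x = V_SG − 0.38. Then 62.8 x² + x − 11.82 = 0, giving x = 0.426 V (positive root), so V_SG = 0.806 V.
I_D = (V_DD − V_SG)/R = (12.2 − 0.806) / 19.1 = 0.597 mA.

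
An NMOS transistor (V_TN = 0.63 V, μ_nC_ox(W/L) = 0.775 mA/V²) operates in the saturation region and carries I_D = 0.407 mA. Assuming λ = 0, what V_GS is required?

V_GS = 1.65 V

In saturation I_D = ½ k_n (V_GS − V_TN)², so V_GS − V_TN = √(2 I_D / k_n) = √(2 × 0.407 / 0.775) = 1.02 V.
V_GS = 0.63 + 1.02 = 1.65 V.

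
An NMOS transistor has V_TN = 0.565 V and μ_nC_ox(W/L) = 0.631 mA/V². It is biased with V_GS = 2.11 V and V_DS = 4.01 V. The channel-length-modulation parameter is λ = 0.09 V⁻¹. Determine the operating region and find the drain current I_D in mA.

Saturation; I_D = 1.02 mA

V_ov = V_GS − V_TN = 2.11 − 0.565 = 1.54 V.
Since V_DS = 4.01 V ≥ V_ov = 1.54 V, the device is in saturation.
I_D = ½ k_n V_ov² (1 + λ V_DS) = 0.5 × 0.631 × 1.54² × (1 + 0.09 × 4.01) = 1.02 mA.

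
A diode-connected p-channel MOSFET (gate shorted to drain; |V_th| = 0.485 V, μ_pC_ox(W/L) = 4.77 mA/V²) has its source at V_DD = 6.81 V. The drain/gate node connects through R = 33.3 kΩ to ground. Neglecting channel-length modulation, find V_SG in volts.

With gate tied to drain, V_SG = V_SD ≥ V_SG − |V_th|, so the device is in saturation.
KCL at the drain: ½ k_p (V_SG − |V_th|)² = (V_DD − V_SG)/R.
Let x = V_SG − 0.485. Then 79.4 x² + x − 6.325 = 0, giving x = 0.276 V (positive root), so V_SG = 0.761 V.
I_D = (V_DD − V_SG)/R = (6.81 − 0.761) / 33.3 = 0.182 mA.

V_SG = 0.761 V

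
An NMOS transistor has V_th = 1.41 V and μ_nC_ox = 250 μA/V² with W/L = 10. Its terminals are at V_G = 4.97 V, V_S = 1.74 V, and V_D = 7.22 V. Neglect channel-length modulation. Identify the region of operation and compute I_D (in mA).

Saturation; I_D = 4.14 mA

V_GS = V_G − V_S = 4.97 − 1.74 = 3.23 V; V_DS = V_D − V_S = 7.22 − 1.74 = 5.48 V.
k_n = μ_nC_ox · (W/L) = 2.5 mA/V².
V_ov = V_GS − V_th = 3.23 − 1.41 = 1.82 V.
Since V_DS = 5.48 V ≥ V_ov = 1.82 V, the device is in saturation.
I_D = ½ k_n V_ov² = 0.5 × 2.5 × 1.82² = 4.14 mA.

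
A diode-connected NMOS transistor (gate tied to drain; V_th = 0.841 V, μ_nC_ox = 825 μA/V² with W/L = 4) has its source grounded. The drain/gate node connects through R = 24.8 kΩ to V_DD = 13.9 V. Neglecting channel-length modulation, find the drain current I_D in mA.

With gate tied to drain, V_GS = V_DS ≥ V_GS − V_th, so the device is in saturation.
k_n = μ_nC_ox · (W/L) = 3.3 mA/V².
KCL at the drain: ½ k_n (V_GS − V_th)² = (V_DD − V_GS)/R.
Let x = V_GS − 0.841. Then 40.9 x² + x − 13.06 = 0, giving x = 0.553 V (positive root), so V_GS = 1.39 V.
I_D = (V_DD − V_GS)/R = (13.9 − 1.39) / 24.8 = 0.504 mA.

I_D = 0.504 mA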